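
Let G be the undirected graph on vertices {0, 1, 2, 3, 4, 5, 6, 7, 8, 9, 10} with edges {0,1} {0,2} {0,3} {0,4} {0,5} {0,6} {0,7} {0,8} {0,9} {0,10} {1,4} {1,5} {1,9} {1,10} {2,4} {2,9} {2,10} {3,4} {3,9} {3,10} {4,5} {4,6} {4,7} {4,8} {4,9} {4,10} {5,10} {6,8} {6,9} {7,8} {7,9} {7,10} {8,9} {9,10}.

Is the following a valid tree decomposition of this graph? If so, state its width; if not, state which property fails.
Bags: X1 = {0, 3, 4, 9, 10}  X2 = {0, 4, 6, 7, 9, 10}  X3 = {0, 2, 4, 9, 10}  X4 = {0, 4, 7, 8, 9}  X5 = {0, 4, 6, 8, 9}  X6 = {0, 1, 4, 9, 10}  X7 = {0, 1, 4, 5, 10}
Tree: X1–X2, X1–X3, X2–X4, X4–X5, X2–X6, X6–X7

A tree decomposition must satisfy three properties: every vertex lies in some bag; for every edge, both endpoints lie together in some bag; and for every vertex, the bags containing it form a connected subtree. Here bags containing vertex 6 are not connected in the tree, so the decomposition is invalid.

No — bags containing vertex 6 are not connected in the tree.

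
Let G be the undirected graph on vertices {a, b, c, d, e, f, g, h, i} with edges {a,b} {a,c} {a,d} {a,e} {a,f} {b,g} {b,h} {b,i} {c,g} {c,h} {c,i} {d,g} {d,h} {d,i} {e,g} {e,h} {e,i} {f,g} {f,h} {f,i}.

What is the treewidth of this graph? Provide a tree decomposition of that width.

Treewidth 4.
One such decomposition:
Bags: B1 = {a, d, g, h, i}  B2 = {a, b, g, h, i}  B3 = {a, e, g, h, i}  B4 = {a, c, g, h, i}  B5 = {a, f, g, h, i}
Tree: B1–B2, B2–B3, B3–B4, B4–B5

Every bag has size at most 5, so the width is 5 − 1 = 4 and tw(G) ≤ 4. For the lower bound: the 5 vertex sets {d,g}, {a,b}, {e,h}, {i}, {c} are disjoint, each induces a connected subgraph, and every pair is joined by at least one edge of G. Contracting each set to a single vertex therefore yields K_{5} as a minor, and since treewidth is minor-monotone, tw(G) ≥ tw(K_{5}) = 4. Hence tw(G) = 4 exactly.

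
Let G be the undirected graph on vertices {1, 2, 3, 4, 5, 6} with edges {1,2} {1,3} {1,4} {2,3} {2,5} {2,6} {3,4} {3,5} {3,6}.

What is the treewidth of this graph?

2

A width-2 tree decomposition is:
Bags: B1 = {1, 2, 3}  B2 = {2, 3, 6}  B3 = {2, 3, 5}  B4 = {1, 3, 4}
Tree: B1–B2, B1–B3, B1–B4
The largest bag has 3 vertices, giving width 2; this decomposition certifies tw(G) ≤ 2. Conversely, {1, 2, 3} is a clique of size 3, and the vertices of any clique must share a bag in every tree decomposition; so some bag has ≥ 3 vertices and tw(G) ≥ 2. Therefore the treewidth is 2.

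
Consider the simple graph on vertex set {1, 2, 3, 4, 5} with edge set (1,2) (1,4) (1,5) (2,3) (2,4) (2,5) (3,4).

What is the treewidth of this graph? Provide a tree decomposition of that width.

Treewidth 2.
One such decomposition:
Bags: B1 = {1, 2, 4}  B2 = {1, 2, 5}  B3 = {2, 3, 4}
Tree: B1–B2, B1–B3

Each bag holds 3 vertices, so the decomposition has width 2, which upper-bounds the treewidth. Conversely, {1, 2, 4} is a clique of size 3, and the vertices of any clique must share a bag in every tree decomposition; so some bag has ≥ 3 vertices and tw(G) ≥ 2. Combining the bounds, tw(G) = 2.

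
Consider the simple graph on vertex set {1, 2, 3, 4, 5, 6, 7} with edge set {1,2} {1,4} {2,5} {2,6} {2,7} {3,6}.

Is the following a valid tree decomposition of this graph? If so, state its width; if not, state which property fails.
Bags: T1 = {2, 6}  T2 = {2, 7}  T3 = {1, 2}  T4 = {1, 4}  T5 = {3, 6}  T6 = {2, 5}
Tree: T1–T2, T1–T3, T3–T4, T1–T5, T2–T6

Checking the three conditions: (i) the bags cover all of {1, 2, 3, 4, 5, 6, 7}; (ii) for each edge, some bag contains both endpoints; (iii) the bags containing any fixed vertex form a subtree. All hold, so the decomposition is valid with width 2 − 1 = 1.

Yes; width 1.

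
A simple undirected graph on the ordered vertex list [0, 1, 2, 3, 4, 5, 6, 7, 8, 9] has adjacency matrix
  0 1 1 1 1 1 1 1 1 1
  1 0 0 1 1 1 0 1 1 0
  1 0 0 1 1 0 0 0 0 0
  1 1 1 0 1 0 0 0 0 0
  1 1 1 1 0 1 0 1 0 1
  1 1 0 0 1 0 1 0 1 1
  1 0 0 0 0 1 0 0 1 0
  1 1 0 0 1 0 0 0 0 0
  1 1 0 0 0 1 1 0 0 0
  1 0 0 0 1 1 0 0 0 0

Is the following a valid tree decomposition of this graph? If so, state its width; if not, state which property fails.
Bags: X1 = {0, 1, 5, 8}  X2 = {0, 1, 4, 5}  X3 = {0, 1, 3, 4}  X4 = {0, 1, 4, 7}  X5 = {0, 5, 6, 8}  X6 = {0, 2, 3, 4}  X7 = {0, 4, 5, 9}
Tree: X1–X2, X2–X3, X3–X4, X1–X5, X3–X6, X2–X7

Yes; width 3.

Every vertex of G appears in some bag (union = {0, 1, 2, 3, 4, 5, 6, 7, 8, 9}); every edge is covered by a bag; and for each vertex v the set of bags containing v is connected in the bag tree. The decomposition is therefore valid. The largest bag has 4 vertices, so the width is 3.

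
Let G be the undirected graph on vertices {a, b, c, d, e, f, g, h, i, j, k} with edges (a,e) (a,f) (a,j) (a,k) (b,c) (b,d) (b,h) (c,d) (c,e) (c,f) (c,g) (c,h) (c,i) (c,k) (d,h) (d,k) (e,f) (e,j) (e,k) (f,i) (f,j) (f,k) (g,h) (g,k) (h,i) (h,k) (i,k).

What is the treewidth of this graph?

3

A width-3 tree decomposition is:
Bags: B1 = {c, g, h, k}  B2 = {c, h, i, k}  B3 = {c, f, i, k}  B4 = {c, e, f, k}  B5 = {c, d, h, k}  B6 = {a, e, f, k}  B7 = {a, e, f, j}  B8 = {b, c, d, h}
Tree: B1–B2, B2–B3, B3–B4, B1–B5, B4–B6, B6–B7, B5–B8
The largest bag has 4 vertices, giving width 3; this decomposition certifies tw(G) ≤ 3. Conversely, {a, e, f, j} is a clique of size 4, and the vertices of any clique must share a bag in every tree decomposition; so some bag has ≥ 4 vertices and tw(G) ≥ 3. Therefore the treewidth is 3.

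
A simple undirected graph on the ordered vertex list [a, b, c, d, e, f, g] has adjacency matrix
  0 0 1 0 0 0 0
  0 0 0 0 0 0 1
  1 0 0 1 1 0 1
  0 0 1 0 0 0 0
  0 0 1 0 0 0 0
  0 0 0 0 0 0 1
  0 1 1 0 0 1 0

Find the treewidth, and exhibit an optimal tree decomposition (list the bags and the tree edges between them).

The largest bag has 2 vertices, giving width 1; this decomposition certifies tw(G) ≤ 1. Since G has at least one edge (e.g. g–c), it is not an edgeless graph, so tw(G) ≥ 1. Hence tw(G) = 1 exactly.

Treewidth 1.
Bags: B1 = {c, g}  B2 = {c, d}  B3 = {a, c}  B4 = {b, g}  B5 = {c, e}  B6 = {f, g}
Tree: B1–B2, B1–B3, B1–B4, B1–B5, B1–B6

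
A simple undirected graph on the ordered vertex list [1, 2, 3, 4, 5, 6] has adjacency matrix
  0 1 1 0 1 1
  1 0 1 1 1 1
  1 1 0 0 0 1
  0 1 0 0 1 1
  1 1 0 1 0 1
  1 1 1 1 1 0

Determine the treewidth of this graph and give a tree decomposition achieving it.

Treewidth 3.
One optimal decomposition is:
Bags: B1 = {1, 2, 5, 6}  B2 = {1, 2, 3, 6}  B3 = {2, 4, 5, 6}
Tree: B1–B2, B1–B3

Each bag holds 4 vertices, so the decomposition has width 3, which upper-bounds the treewidth. Conversely, {1, 2, 3, 6} is a clique of size 4, and the vertices of any clique must share a bag in every tree decomposition; so some bag has ≥ 4 vertices and tw(G) ≥ 3. Combining the bounds, tw(G) = 3.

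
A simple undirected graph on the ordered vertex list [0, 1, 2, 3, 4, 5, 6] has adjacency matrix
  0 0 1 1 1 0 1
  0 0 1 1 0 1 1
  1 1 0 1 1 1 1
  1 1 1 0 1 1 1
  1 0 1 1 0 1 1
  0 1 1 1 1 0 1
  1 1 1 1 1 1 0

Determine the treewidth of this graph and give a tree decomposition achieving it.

Treewidth 4.
One optimal decomposition is:
Bags: B1 = {2, 3, 4, 5, 6}  B2 = {1, 2, 3, 5, 6}  B3 = {0, 2, 3, 4, 6}
Tree: B1–B2, B1–B3

The largest bag has 5 vertices, giving width 4; this decomposition certifies tw(G) ≤ 4. Conversely, {1, 2, 3, 5, 6} is a clique of size 5, and the vertices of any clique must share a bag in every tree decomposition; so some bag has ≥ 5 vertices and tw(G) ≥ 4. Hence tw(G) = 4 exactly.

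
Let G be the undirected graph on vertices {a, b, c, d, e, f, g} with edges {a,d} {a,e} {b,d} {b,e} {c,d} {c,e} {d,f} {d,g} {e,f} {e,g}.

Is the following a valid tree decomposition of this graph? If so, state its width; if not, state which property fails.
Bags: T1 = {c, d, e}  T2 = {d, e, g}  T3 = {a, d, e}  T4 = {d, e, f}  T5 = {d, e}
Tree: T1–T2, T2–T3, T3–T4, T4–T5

A tree decomposition must satisfy three properties: every vertex lies in some bag; for every edge, both endpoints lie together in some bag; and for every vertex, the bags containing it form a connected subtree. Here vertex b appears in no bag, so the decomposition is invalid.

No — vertex b appears in no bag.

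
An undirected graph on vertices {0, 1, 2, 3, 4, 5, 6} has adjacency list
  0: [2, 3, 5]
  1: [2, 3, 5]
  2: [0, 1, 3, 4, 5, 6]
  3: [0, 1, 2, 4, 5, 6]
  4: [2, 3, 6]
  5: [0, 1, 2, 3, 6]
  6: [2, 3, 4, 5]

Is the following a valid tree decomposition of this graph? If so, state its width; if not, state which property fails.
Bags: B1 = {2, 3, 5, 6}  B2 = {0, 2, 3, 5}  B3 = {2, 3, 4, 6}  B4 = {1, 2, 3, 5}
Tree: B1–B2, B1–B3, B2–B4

Vertex coverage: the bags together contain {0, 1, 2, 3, 4, 5, 6}, the full vertex set. Edge coverage: each edge of G has both endpoints in at least one bag. Running intersection: for every vertex, the bags containing it form a connected subtree. All three properties hold, so this is a valid tree decomposition of width max|bag| − 1 = 3, and hence tw(G) ≤ 3.

Yes; width 3.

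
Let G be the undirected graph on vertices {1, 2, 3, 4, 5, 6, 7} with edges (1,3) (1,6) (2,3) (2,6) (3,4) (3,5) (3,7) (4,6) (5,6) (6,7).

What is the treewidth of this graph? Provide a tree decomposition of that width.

Every bag has size at most 3, so the width is 3 − 1 = 2 and tw(G) ≤ 2. For the lower bound, G contains the cycle 6–5–3–2–6, so G is not a forest; only forests have treewidth ≤ 1, hence tw(G) ≥ 2. The upper and lower bounds meet at 2, so that is the treewidth.

Treewidth 2.
One such decomposition:
Bags: B1 = {3, 5, 6}  B2 = {2, 3, 6}  B3 = {3, 4, 6}  B4 = {1, 3, 6}  B5 = {3, 6, 7}
Tree: B1–B2, B2–B3, B3–B4, B4–B5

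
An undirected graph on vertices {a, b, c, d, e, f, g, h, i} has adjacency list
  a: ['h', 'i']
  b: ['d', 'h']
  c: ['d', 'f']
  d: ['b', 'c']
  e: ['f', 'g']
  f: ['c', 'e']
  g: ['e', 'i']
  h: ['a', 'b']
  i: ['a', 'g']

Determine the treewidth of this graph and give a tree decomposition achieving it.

Every bag has size at most 3, so the width is 3 − 1 = 2 and tw(G) ≤ 2. The edges a–i–g–e–f–c–d–b–h–a form a cycle, so G is not a tree and its treewidth is at least 2. Combining the bounds, tw(G) = 2.

Treewidth 2.
One optimal decomposition is:
Bags: B1 = {a, g, i}  B2 = {a, e, g}  B3 = {a, e, f}  B4 = {a, c, f}  B5 = {a, c, d}  B6 = {a, b, d}  B7 = {a, b, h}
Tree: B1–B2, B2–B3, B3–B4, B4–B5, B5–B6, B6–B7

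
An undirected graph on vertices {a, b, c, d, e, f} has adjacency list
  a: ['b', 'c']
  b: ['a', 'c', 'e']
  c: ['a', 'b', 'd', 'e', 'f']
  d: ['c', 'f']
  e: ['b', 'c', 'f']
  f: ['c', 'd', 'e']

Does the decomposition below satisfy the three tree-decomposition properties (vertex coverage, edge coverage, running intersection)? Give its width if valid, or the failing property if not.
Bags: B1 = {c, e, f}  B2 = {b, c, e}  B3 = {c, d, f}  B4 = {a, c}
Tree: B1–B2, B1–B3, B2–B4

A tree decomposition must satisfy three properties: every vertex lies in some bag; for every edge, both endpoints lie together in some bag; and for every vertex, the bags containing it form a connected subtree. Here edge (b,a) lies in no bag, so the decomposition is invalid.

No — edge (b,a) lies in no bag.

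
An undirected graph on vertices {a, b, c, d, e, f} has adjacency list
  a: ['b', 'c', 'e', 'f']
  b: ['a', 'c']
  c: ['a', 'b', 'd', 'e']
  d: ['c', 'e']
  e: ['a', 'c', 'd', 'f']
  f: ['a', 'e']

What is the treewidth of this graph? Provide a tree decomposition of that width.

Every bag has size at most 3, so the width is 3 − 1 = 2 and tw(G) ≤ 2. On the other hand G contains the 3-clique {c, d, e}. A clique must lie in a single bag of any decomposition, so no decomposition can have width below 2. Therefore the treewidth is 2.

Treewidth 2.
One optimal decomposition is:
Bags: B1 = {a, c, e}  B2 = {a, b, c}  B3 = {a, e, f}  B4 = {c, d, e}
Tree: B1–B2, B1–B3, B1–B4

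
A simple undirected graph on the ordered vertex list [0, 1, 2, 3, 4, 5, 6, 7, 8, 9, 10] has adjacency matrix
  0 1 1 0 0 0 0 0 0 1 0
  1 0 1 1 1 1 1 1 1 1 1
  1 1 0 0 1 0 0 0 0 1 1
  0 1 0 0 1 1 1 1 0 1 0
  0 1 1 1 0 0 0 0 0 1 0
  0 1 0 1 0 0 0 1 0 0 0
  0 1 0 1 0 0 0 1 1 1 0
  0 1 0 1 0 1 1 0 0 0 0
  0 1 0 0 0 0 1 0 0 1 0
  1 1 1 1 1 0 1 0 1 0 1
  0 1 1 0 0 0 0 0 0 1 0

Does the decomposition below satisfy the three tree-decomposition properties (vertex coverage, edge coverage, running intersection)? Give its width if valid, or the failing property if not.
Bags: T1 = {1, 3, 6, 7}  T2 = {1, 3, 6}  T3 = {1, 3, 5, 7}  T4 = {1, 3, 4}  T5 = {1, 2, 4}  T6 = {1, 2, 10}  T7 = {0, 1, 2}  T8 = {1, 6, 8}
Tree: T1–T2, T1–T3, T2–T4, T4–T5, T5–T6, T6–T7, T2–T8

No — vertex 9 appears in no bag.

A tree decomposition must satisfy three properties: every vertex lies in some bag; for every edge, both endpoints lie together in some bag; and for every vertex, the bags containing it form a connected subtree. Here vertex 9 appears in no bag, so the decomposition is invalid.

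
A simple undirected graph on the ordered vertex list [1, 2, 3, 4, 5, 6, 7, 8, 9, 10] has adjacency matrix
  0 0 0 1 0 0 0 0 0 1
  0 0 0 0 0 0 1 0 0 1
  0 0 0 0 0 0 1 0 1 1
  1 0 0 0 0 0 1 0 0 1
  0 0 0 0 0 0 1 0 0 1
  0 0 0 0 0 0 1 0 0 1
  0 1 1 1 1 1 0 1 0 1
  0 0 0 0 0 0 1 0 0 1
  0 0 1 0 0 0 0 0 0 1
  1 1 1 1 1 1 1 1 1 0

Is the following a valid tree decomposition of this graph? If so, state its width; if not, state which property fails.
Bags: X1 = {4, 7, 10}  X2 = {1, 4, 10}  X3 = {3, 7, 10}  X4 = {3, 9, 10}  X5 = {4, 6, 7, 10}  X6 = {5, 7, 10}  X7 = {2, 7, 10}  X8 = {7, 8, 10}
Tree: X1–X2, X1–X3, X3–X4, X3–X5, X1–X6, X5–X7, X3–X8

No — bags containing vertex 4 are not connected in the tree.

A tree decomposition must satisfy three properties: every vertex lies in some bag; for every edge, both endpoints lie together in some bag; and for every vertex, the bags containing it form a connected subtree. Here bags containing vertex 4 are not connected in the tree, so the decomposition is invalid.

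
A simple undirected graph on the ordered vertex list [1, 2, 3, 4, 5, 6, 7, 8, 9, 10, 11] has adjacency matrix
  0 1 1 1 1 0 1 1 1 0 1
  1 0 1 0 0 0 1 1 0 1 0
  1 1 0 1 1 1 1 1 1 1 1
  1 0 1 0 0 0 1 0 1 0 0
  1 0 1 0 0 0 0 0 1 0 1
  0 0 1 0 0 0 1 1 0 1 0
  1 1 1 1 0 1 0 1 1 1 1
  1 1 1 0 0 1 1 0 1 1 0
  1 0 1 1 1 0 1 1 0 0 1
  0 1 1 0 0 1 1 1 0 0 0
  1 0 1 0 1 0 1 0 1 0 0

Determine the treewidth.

A width-4 tree decomposition is:
Bags: B1 = {1, 2, 3, 7, 8}  B2 = {2, 3, 7, 8, 10}  B3 = {1, 3, 7, 8, 9}  B4 = {1, 3, 4, 7, 9}  B5 = {1, 3, 7, 9, 11}  B6 = {3, 6, 7, 8, 10}  B7 = {1, 3, 5, 9, 11}
Tree: B1–B2, B1–B3, B3–B4, B4–B5, B2–B6, B5–B7
Every bag has size at most 5, so the width is 5 − 1 = 4 and tw(G) ≤ 4. On the other hand G contains the 5-clique {1, 3, 5, 9, 11}. A clique must lie in a single bag of any decomposition, so no decomposition can have width below 4. The upper and lower bounds meet at 4, so that is the treewidth.

4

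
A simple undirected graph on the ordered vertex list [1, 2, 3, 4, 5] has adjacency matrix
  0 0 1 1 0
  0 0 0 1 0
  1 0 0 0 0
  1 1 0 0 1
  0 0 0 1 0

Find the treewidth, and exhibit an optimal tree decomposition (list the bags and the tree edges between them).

Each bag holds 2 vertices, so the decomposition has width 1, which upper-bounds the treewidth. Any graph with an edge has treewidth ≥ 1, and G has the edge 5–4. The upper and lower bounds meet at 1, so that is the treewidth.

Treewidth 1.
One optimal decomposition is:
Bags: B1 = {4, 5}  B2 = {2, 4}  B3 = {1, 4}  B4 = {1, 3}
Tree: B1–B2, B1–B3, B3–B4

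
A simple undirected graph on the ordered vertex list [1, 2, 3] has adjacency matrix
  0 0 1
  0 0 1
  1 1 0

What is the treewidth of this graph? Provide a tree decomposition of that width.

Treewidth 1.
One optimal decomposition is:
Bags: B1 = {2, 3}  B2 = {1, 3}
Tree: B1–B2

Each bag holds 2 vertices, so the decomposition has width 1, which upper-bounds the treewidth. Since G has at least one edge (e.g. 2–3), it is not an edgeless graph, so tw(G) ≥ 1. Hence tw(G) = 1 exactly.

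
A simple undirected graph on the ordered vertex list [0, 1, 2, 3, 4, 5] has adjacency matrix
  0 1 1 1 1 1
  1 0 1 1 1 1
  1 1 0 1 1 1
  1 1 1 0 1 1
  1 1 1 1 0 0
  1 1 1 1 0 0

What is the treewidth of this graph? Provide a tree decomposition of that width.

The largest bag has 5 vertices, giving width 4; this decomposition certifies tw(G) ≤ 4. Conversely, {0, 1, 2, 3, 4} is a clique of size 5, and the vertices of any clique must share a bag in every tree decomposition; so some bag has ≥ 5 vertices and tw(G) ≥ 4. Hence tw(G) = 4 exactly.

Treewidth 4.
One optimal decomposition is:
Bags: B1 = {0, 1, 2, 3, 5}  B2 = {0, 1, 2, 3, 4}
Tree: B1–B2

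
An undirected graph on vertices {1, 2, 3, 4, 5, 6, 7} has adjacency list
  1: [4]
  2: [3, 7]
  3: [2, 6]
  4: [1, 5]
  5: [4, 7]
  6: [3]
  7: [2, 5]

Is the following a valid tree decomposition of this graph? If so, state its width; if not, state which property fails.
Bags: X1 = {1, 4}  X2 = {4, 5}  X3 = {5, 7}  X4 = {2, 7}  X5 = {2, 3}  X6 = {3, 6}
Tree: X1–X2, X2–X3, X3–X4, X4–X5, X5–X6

Yes; width 1.

Every vertex of G appears in some bag (union = {1, 2, 3, 4, 5, 6, 7}); every edge is covered by a bag; and for each vertex v the set of bags containing v is connected in the bag tree. The decomposition is therefore valid. The largest bag has 2 vertices, so the width is 1.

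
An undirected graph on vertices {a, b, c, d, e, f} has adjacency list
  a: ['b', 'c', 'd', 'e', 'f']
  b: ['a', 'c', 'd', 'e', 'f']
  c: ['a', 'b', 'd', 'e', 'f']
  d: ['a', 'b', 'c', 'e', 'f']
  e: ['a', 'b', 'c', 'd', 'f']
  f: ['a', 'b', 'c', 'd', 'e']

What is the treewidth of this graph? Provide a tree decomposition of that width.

With just one bag of size 6, the width is 6 − 1 = 5, so tw(G) ≤ 5. For the lower bound, the 6 vertices {a, b, c, d, e, f} are pairwise adjacent, and any tree decomposition puts a clique entirely inside one bag — forcing width ≥ 5. Hence tw(G) = 5 exactly.

Treewidth 5.
One optimal decomposition is:
Bags: B1 = {a, b, c, d, e, f}
Tree: (single bag)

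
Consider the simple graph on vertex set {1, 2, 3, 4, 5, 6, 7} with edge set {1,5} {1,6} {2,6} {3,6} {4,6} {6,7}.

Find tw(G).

1

A width-1 tree decomposition is:
Bags: B1 = {1, 6}  B2 = {4, 6}  B3 = {2, 6}  B4 = {1, 5}  B5 = {3, 6}  B6 = {6, 7}
Tree: B1–B2, B2–B3, B1–B4, B1–B5, B3–B6
Every bag has size at most 2, so the width is 2 − 1 = 1 and tw(G) ≤ 1. G has an edge, so its treewidth is at least 1. Combining the bounds, tw(G) = 1.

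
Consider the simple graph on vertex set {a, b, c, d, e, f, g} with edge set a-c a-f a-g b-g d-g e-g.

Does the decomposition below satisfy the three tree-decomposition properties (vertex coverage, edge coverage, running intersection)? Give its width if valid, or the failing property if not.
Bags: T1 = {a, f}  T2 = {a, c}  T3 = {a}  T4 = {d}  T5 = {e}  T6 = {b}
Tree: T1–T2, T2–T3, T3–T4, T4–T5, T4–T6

A tree decomposition must satisfy three properties: every vertex lies in some bag; for every edge, both endpoints lie together in some bag; and for every vertex, the bags containing it form a connected subtree. Here vertex g appears in no bag, so the decomposition is invalid.

No — vertex g appears in no bag.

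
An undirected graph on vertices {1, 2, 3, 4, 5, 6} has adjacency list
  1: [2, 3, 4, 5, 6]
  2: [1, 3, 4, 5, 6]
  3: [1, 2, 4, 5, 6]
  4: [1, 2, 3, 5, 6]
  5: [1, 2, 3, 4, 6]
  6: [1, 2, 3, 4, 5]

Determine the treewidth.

5

A width-5 tree decomposition is:
Bags: B1 = {1, 2, 3, 4, 5, 6}
Tree: (single bag)
A single bag containing all 6 vertices is trivially a valid decomposition of width 5. Conversely, {1, 2, 3, 4, 5, 6} is a clique of size 6, and the vertices of any clique must share a bag in every tree decomposition; so some bag has ≥ 6 vertices and tw(G) ≥ 5. Combining the bounds, tw(G) = 5.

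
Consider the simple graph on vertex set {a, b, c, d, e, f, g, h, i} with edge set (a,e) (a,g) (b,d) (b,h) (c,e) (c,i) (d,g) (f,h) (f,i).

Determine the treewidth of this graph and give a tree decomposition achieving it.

Treewidth 2.
One optimal decomposition is:
Bags: B1 = {a, e, g}  B2 = {d, e, g}  B3 = {b, d, e}  B4 = {b, e, h}  B5 = {e, f, h}  B6 = {e, f, i}  B7 = {c, e, i}
Tree: B1–B2, B2–B3, B3–B4, B4–B5, B5–B6, B6–B7

Every bag has size at most 3, so the width is 3 − 1 = 2 and tw(G) ≤ 2. The edges e–a–g–d–b–h–f–i–c–e form a cycle, so G is not a tree and its treewidth is at least 2. Hence tw(G) = 2 exactly.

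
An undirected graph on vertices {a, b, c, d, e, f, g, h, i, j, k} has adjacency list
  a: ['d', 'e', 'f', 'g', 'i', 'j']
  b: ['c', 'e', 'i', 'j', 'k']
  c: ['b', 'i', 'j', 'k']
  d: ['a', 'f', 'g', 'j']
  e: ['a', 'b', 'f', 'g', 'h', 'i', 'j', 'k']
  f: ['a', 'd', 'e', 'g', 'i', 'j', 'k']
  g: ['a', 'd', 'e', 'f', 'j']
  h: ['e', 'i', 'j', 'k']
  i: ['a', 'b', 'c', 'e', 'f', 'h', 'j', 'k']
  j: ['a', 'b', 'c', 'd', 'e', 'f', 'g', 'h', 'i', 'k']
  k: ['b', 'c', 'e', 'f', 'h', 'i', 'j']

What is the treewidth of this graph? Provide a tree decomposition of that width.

Each bag holds 5 vertices, so the decomposition has width 4, which upper-bounds the treewidth. On the other hand G contains the 5-clique {a, d, f, g, j}. A clique must lie in a single bag of any decomposition, so no decomposition can have width below 4. Therefore the treewidth is 4.

Treewidth 4.
One such decomposition:
Bags: B1 = {e, f, i, j, k}  B2 = {a, e, f, i, j}  B3 = {e, h, i, j, k}  B4 = {a, e, f, g, j}  B5 = {b, e, i, j, k}  B6 = {b, c, i, j, k}  B7 = {a, d, f, g, j}
Tree: B1–B2, B1–B3, B2–B4, B1–B5, B5–B6, B4–B7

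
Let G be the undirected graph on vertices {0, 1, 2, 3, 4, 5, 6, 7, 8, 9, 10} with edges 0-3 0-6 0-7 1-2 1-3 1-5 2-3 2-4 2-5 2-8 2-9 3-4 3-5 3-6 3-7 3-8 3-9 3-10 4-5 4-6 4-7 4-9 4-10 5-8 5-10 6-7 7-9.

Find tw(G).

3

A width-3 tree decomposition is:
Bags: B1 = {3, 4, 6, 7}  B2 = {3, 4, 7, 9}  B3 = {2, 3, 4, 9}  B4 = {2, 3, 4, 5}  B5 = {2, 3, 5, 8}  B6 = {3, 4, 5, 10}  B7 = {1, 2, 3, 5}  B8 = {0, 3, 6, 7}
Tree: B1–B2, B2–B3, B3–B4, B4–B5, B4–B6, B5–B7, B1–B8
The largest bag has 4 vertices, giving width 3; this decomposition certifies tw(G) ≤ 3. On the other hand G contains the 4-clique {0, 3, 6, 7}. A clique must lie in a single bag of any decomposition, so no decomposition can have width below 3. Therefore the treewidth is 3.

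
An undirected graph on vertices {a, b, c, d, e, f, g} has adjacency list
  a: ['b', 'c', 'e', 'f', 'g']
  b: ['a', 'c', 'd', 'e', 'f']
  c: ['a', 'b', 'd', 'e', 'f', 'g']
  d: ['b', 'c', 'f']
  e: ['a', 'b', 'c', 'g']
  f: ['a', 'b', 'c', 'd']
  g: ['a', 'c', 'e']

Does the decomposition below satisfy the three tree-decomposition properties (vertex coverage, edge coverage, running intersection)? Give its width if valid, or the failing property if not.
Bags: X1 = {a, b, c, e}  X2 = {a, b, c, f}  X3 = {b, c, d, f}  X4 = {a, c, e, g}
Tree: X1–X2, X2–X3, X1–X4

Yes; width 3.

Vertex coverage: the bags together contain {a, b, c, d, e, f, g}, the full vertex set. Edge coverage: each edge of G has both endpoints in at least one bag. Running intersection: for every vertex, the bags containing it form a connected subtree. All three properties hold, so this is a valid tree decomposition of width max|bag| − 1 = 3, and hence tw(G) ≤ 3.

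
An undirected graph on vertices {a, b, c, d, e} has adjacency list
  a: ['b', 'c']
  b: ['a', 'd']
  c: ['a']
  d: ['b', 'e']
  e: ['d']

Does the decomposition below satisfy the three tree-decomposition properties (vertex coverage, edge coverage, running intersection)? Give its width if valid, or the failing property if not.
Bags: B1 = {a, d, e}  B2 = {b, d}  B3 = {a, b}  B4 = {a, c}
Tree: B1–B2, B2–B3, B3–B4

No — bags containing vertex a are not connected in the tree.

A tree decomposition must satisfy three properties: every vertex lies in some bag; for every edge, both endpoints lie together in some bag; and for every vertex, the bags containing it form a connected subtree. Here bags containing vertex a are not connected in the tree, so the decomposition is invalid.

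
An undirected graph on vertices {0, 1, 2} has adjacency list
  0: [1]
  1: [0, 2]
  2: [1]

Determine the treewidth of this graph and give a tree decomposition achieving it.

Each bag holds 2 vertices, so the decomposition has width 1, which upper-bounds the treewidth. Any graph with an edge has treewidth ≥ 1, and G has the edge 2–1. Hence tw(G) = 1 exactly.

Treewidth 1.
One optimal decomposition is:
Bags: B1 = {1, 2}  B2 = {0, 1}
Tree: B1–B2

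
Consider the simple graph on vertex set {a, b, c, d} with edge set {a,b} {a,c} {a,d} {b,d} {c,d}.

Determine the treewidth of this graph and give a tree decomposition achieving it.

Treewidth 2.
One such decomposition:
Bags: B1 = {a, b, d}  B2 = {a, c, d}
Tree: B1–B2

The largest bag has 3 vertices, giving width 2; this decomposition certifies tw(G) ≤ 2. Conversely, {a, c, d} is a clique of size 3, and the vertices of any clique must share a bag in every tree decomposition; so some bag has ≥ 3 vertices and tw(G) ≥ 2. Hence tw(G) = 2 exactly.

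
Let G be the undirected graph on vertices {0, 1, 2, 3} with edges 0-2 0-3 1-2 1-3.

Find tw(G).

2

A width-2 tree decomposition is:
Bags: B1 = {1, 2, 3}  B2 = {0, 2, 3}
Tree: B1–B2
Each bag holds 3 vertices, so the decomposition has width 2, which upper-bounds the treewidth. For the lower bound, G contains the cycle 3–1–2–0–3, so G is not a forest; only forests have treewidth ≤ 1, hence tw(G) ≥ 2. Combining the bounds, tw(G) = 2.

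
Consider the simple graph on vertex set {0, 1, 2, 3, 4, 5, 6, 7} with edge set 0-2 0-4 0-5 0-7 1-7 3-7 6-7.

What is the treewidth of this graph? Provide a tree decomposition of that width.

Each bag holds 2 vertices, so the decomposition has width 1, which upper-bounds the treewidth. Any graph with an edge has treewidth ≥ 1, and G has the edge 6–7. Combining the bounds, tw(G) = 1.

Treewidth 1.
Bags: B1 = {6, 7}  B2 = {0, 7}  B3 = {0, 5}  B4 = {0, 2}  B5 = {1, 7}  B6 = {3, 7}  B7 = {0, 4}
Tree: B1–B2, B2–B3, B3–B4, B2–B5, B5–B6, B3–B7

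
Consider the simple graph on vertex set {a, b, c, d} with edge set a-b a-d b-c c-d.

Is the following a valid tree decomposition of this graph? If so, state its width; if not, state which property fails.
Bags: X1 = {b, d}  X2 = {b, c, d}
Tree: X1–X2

A tree decomposition must satisfy three properties: every vertex lies in some bag; for every edge, both endpoints lie together in some bag; and for every vertex, the bags containing it form a connected subtree. Here vertex a appears in no bag, so the decomposition is invalid.

No — vertex a appears in no bag.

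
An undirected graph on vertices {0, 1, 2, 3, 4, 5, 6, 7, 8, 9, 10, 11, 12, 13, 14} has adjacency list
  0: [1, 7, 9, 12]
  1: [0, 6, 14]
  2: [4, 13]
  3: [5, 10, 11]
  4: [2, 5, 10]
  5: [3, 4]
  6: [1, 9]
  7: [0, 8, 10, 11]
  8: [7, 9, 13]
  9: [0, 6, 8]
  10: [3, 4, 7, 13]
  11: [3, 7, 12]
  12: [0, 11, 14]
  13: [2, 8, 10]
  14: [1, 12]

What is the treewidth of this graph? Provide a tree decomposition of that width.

Each bag holds 4 vertices, so the decomposition has width 3, which upper-bounds the treewidth. For the lower bound: the 4 vertex sets {2,4,5}, {13}, {10}, {3,7,8,11} are disjoint, each induces a connected subgraph, and every pair is joined by at least one edge of G. Contracting each set to a single vertex therefore yields K_{4} as a minor, and since treewidth is minor-monotone, tw(G) ≥ tw(K_{4}) = 3. Hence tw(G) = 3 exactly.

Treewidth 3.
One such decomposition:
Bags: B1 = {2, 4, 5, 13}  B2 = {4, 5, 10, 13}  B3 = {3, 5, 10, 13}  B4 = {3, 8, 10, 13}  B5 = {3, 7, 8, 10}  B6 = {3, 7, 8, 11}  B7 = {7, 8, 9, 11}  B8 = {0, 7, 9, 11}  B9 = {0, 9, 11, 12}  B10 = {0, 6, 9, 12}  B11 = {0, 1, 6, 12}  B12 = {1, 6, 12, 14}
Tree: B1–B2, B2–B3, B3–B4, B4–B5, B5–B6, B6–B7, B7–B8, B8–B9, B9–B10, B10–B11, B11–B12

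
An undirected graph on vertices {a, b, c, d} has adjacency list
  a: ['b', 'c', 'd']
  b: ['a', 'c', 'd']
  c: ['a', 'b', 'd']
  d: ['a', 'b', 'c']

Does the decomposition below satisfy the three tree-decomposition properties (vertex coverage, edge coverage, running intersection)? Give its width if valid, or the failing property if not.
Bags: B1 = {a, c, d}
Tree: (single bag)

A tree decomposition must satisfy three properties: every vertex lies in some bag; for every edge, both endpoints lie together in some bag; and for every vertex, the bags containing it form a connected subtree. Here vertex b appears in no bag, so the decomposition is invalid.

No — vertex b appears in no bag.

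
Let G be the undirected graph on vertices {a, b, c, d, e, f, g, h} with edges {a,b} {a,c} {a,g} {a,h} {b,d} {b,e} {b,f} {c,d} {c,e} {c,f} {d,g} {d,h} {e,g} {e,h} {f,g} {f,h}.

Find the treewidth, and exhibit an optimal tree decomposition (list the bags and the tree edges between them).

Treewidth 4.
Bags: B1 = {a, b, c, g, h}  B2 = {b, c, d, g, h}  B3 = {b, c, e, g, h}  B4 = {b, c, f, g, h}
Tree: B1–B2, B2–B3, B3–B4

Each bag holds 5 vertices, so the decomposition has width 4, which upper-bounds the treewidth. For the lower bound: the 5 vertex sets {a,h}, {b,d}, {e,g}, {c}, {f} are disjoint, each induces a connected subgraph, and every pair is joined by at least one edge of G. Contracting each set to a single vertex therefore yields K_{5} as a minor, and since treewidth is minor-monotone, tw(G) ≥ tw(K_{5}) = 4. Combining the bounds, tw(G) = 4.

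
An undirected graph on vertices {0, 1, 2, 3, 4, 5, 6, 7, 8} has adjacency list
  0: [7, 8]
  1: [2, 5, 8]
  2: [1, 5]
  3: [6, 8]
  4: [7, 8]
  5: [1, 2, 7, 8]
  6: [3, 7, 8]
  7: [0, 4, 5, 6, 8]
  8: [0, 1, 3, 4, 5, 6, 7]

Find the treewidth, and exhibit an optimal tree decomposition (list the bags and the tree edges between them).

The largest bag has 3 vertices, giving width 2; this decomposition certifies tw(G) ≤ 2. Conversely, {1, 5, 8} is a clique of size 3, and the vertices of any clique must share a bag in every tree decomposition; so some bag has ≥ 3 vertices and tw(G) ≥ 2. Combining the bounds, tw(G) = 2.

Treewidth 2.
One optimal decomposition is:
Bags: B1 = {1, 2, 5}  B2 = {1, 5, 8}  B3 = {5, 7, 8}  B4 = {6, 7, 8}  B5 = {4, 7, 8}  B6 = {3, 6, 8}  B7 = {0, 7, 8}
Tree: B1–B2, B2–B3, B3–B4, B3–B5, B4–B6, B4–B7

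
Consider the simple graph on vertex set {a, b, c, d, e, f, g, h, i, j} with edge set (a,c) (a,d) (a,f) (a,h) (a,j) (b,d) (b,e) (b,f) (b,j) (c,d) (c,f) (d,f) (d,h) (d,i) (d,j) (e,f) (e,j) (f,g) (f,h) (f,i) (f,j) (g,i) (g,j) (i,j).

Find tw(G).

3

A width-3 tree decomposition is:
Bags: B1 = {b, e, f, j}  B2 = {b, d, f, j}  B3 = {a, d, f, j}  B4 = {d, f, i, j}  B5 = {f, g, i, j}  B6 = {a, d, f, h}  B7 = {a, c, d, f}
Tree: B1–B2, B2–B3, B3–B4, B4–B5, B3–B6, B6–B7
Each bag holds 4 vertices, so the decomposition has width 3, which upper-bounds the treewidth. For the lower bound, the 4 vertices {a, d, f, j} are pairwise adjacent, and any tree decomposition puts a clique entirely inside one bag — forcing width ≥ 3. The upper and lower bounds meet at 3, so that is the treewidth.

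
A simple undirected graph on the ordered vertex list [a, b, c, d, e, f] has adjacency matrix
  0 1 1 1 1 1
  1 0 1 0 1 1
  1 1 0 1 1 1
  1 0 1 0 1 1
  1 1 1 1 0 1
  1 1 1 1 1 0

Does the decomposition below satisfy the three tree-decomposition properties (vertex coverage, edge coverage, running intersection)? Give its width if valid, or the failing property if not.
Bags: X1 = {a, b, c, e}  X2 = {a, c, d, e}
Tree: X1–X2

No — vertex f appears in no bag.

A tree decomposition must satisfy three properties: every vertex lies in some bag; for every edge, both endpoints lie together in some bag; and for every vertex, the bags containing it form a connected subtree. Here vertex f appears in no bag, so the decomposition is invalid.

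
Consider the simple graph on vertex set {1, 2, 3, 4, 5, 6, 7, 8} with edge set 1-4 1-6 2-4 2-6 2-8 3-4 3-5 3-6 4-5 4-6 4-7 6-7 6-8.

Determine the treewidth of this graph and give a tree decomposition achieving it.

Treewidth 2.
Bags: B1 = {3, 4, 6}  B2 = {3, 4, 5}  B3 = {1, 4, 6}  B4 = {2, 4, 6}  B5 = {2, 6, 8}  B6 = {4, 6, 7}
Tree: B1–B2, B1–B3, B1–B4, B4–B5, B1–B6

Each bag holds 3 vertices, so the decomposition has width 2, which upper-bounds the treewidth. Conversely, {2, 6, 8} is a clique of size 3, and the vertices of any clique must share a bag in every tree decomposition; so some bag has ≥ 3 vertices and tw(G) ≥ 2. The upper and lower bounds meet at 2, so that is the treewidth.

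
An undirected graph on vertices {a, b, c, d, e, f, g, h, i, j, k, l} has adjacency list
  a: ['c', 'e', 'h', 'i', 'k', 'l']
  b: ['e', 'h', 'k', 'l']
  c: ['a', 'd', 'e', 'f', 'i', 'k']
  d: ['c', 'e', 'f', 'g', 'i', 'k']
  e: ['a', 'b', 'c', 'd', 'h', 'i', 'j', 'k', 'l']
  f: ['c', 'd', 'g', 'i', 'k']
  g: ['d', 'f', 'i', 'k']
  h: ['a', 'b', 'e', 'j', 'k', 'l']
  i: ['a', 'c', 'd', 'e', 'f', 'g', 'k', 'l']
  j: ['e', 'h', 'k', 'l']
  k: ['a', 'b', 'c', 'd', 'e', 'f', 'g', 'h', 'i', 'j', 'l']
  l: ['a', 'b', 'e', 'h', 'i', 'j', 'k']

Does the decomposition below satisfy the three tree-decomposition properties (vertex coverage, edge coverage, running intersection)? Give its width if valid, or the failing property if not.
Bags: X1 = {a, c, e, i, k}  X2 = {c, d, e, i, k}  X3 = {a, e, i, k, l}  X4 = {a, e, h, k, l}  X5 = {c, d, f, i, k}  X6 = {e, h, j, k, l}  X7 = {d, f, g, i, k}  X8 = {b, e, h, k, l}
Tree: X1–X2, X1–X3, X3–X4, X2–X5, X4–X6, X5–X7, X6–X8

Yes; width 4.

Vertex coverage: the bags together contain {a, b, c, d, e, f, g, h, i, j, k, l}, the full vertex set. Edge coverage: each edge of G has both endpoints in at least one bag. Running intersection: for every vertex, the bags containing it form a connected subtree. All three properties hold, so this is a valid tree decomposition of width max|bag| − 1 = 4, and hence tw(G) ≤ 4.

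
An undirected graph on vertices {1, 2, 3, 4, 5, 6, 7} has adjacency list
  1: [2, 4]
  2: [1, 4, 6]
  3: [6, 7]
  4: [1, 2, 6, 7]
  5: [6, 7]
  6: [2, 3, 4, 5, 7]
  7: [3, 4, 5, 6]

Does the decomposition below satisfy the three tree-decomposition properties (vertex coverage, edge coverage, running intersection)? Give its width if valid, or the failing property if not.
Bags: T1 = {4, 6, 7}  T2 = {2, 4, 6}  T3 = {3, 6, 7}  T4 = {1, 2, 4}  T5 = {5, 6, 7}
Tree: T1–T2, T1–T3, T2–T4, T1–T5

Vertex coverage: the bags together contain {1, 2, 3, 4, 5, 6, 7}, the full vertex set. Edge coverage: each edge of G has both endpoints in at least one bag. Running intersection: for every vertex, the bags containing it form a connected subtree. All three properties hold, so this is a valid tree decomposition of width max|bag| − 1 = 2, and hence tw(G) ≤ 2.

Yes; width 2.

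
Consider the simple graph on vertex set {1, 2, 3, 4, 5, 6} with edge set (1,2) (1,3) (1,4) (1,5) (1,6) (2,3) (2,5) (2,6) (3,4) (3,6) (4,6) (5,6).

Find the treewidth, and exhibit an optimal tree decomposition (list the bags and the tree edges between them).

Every bag has size at most 4, so the width is 4 − 1 = 3 and tw(G) ≤ 3. For the lower bound, the 4 vertices {1, 2, 3, 6} are pairwise adjacent, and any tree decomposition puts a clique entirely inside one bag — forcing width ≥ 3. Hence tw(G) = 3 exactly.

Treewidth 3.
One optimal decomposition is:
Bags: B1 = {1, 2, 5, 6}  B2 = {1, 2, 3, 6}  B3 = {1, 3, 4, 6}
Tree: B1–B2, B2–B3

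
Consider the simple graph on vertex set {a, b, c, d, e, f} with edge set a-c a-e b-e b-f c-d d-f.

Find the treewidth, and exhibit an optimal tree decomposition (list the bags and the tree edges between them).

Every bag has size at most 3, so the width is 3 − 1 = 2 and tw(G) ≤ 2. Since e–a–c–d–f–b–e is a cycle in G, G is not acyclic. Forests are exactly the graphs of treewidth ≤ 1, so tw(G) ≥ 2. Hence tw(G) = 2 exactly.

Treewidth 2.
Bags: B1 = {a, c, e}  B2 = {c, d, e}  B3 = {d, e, f}  B4 = {b, e, f}
Tree: B1–B2, B2–B3, B3–B4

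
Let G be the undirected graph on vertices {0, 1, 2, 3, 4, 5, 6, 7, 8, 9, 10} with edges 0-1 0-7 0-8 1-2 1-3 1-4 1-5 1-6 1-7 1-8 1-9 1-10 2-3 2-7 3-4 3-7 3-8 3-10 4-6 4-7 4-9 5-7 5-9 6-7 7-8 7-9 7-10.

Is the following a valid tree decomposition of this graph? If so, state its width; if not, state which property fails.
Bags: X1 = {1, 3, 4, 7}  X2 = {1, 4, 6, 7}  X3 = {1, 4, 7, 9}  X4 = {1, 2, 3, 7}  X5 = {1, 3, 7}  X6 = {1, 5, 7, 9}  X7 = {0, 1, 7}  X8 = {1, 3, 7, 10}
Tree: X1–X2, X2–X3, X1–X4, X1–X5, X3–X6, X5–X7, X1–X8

A tree decomposition must satisfy three properties: every vertex lies in some bag; for every edge, both endpoints lie together in some bag; and for every vertex, the bags containing it form a connected subtree. Here vertex 8 appears in no bag, so the decomposition is invalid.

No — vertex 8 appears in no bag.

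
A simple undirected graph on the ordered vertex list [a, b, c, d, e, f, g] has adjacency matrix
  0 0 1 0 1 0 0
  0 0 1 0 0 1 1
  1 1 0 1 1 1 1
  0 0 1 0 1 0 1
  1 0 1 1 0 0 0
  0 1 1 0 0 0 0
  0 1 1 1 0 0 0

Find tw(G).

A width-2 tree decomposition is:
Bags: B1 = {a, c, e}  B2 = {c, d, e}  B3 = {c, d, g}  B4 = {b, c, g}  B5 = {b, c, f}
Tree: B1–B2, B2–B3, B3–B4, B4–B5
Each bag holds 3 vertices, so the decomposition has width 2, which upper-bounds the treewidth. Conversely, {c, d, g} is a clique of size 3, and the vertices of any clique must share a bag in every tree decomposition; so some bag has ≥ 3 vertices and tw(G) ≥ 2. Combining the bounds, tw(G) = 2.

2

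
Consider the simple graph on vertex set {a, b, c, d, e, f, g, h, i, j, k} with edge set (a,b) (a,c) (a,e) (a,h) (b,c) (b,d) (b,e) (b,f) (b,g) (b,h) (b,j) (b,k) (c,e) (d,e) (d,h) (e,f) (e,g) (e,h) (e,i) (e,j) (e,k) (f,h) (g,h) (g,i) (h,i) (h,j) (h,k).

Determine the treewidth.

A width-3 tree decomposition is:
Bags: B1 = {a, b, e, h}  B2 = {a, b, c, e}  B3 = {b, e, h, j}  B4 = {b, e, g, h}  B5 = {e, g, h, i}  B6 = {b, e, f, h}  B7 = {b, e, h, k}  B8 = {b, d, e, h}
Tree: B1–B2, B1–B3, B1–B4, B4–B5, B1–B6, B3–B7, B7–B8
The largest bag has 4 vertices, giving width 3; this decomposition certifies tw(G) ≤ 3. Conversely, {b, d, e, h} is a clique of size 4, and the vertices of any clique must share a bag in every tree decomposition; so some bag has ≥ 4 vertices and tw(G) ≥ 3. Combining the bounds, tw(G) = 3.

3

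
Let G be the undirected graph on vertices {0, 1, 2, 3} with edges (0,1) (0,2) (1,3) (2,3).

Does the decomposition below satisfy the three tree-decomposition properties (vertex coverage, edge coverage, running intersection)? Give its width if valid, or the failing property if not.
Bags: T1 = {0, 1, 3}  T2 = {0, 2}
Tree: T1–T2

No — edge (3,2) lies in no bag.

A tree decomposition must satisfy three properties: every vertex lies in some bag; for every edge, both endpoints lie together in some bag; and for every vertex, the bags containing it form a connected subtree. Here edge (3,2) lies in no bag, so the decomposition is invalid.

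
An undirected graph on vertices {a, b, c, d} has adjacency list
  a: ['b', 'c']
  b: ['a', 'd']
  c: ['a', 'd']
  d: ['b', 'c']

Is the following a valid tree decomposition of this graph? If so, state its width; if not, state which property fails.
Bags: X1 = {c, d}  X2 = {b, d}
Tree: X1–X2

No — vertex a appears in no bag.

A tree decomposition must satisfy three properties: every vertex lies in some bag; for every edge, both endpoints lie together in some bag; and for every vertex, the bags containing it form a connected subtree. Here vertex a appears in no bag, so the decomposition is invalid.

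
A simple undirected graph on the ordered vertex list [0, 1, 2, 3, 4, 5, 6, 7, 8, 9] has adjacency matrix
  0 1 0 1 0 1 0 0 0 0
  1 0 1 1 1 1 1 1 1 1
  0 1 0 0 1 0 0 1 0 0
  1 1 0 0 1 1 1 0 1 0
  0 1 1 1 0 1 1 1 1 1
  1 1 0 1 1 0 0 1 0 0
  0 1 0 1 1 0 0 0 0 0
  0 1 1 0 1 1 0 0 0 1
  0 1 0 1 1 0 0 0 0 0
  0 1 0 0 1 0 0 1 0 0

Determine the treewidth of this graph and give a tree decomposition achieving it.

Treewidth 3.
One optimal decomposition is:
Bags: B1 = {1, 3, 4, 6}  B2 = {1, 3, 4, 5}  B3 = {1, 3, 4, 8}  B4 = {1, 4, 5, 7}  B5 = {0, 1, 3, 5}  B6 = {1, 4, 7, 9}  B7 = {1, 2, 4, 7}
Tree: B1–B2, B2–B3, B2–B4, B2–B5, B4–B6, B4–B7

The largest bag has 4 vertices, giving width 3; this decomposition certifies tw(G) ≤ 3. For the lower bound, the 4 vertices {0, 1, 3, 5} are pairwise adjacent, and any tree decomposition puts a clique entirely inside one bag — forcing width ≥ 3. Combining the bounds, tw(G) = 3.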